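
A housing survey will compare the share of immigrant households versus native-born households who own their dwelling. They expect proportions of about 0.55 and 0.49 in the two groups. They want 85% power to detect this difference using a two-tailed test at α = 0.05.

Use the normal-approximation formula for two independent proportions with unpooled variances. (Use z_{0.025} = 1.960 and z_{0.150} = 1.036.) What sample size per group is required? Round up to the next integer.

n = 1241 per group

n = (z_{α/2} + z_β)² · [p₁(1−p₁) + p₂(1−p₂)] / (p₁ − p₂)²
  = (1.960 + 1.036)² · (0.55·0.45 + 0.49·0.51) / (0.06)²
  = (2.996)² · (0.2475 + 0.2499) / 0.0036
  = 8.9760 · 0.4974 / 0.0036
  = 1240.19
Round up → n = 1241 per group.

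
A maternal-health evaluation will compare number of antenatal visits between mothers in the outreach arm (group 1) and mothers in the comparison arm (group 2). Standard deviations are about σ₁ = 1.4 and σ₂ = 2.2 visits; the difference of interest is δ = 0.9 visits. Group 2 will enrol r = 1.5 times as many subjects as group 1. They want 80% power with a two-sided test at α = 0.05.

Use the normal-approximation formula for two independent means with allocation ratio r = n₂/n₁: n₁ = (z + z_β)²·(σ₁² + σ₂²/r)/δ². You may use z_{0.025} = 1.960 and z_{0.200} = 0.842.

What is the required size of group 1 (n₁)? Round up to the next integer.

n₁ = 51

n₁ = (z_{α/2} + z_β)² · (σ₁² + σ₂²/r) / δ²
   = (1.960 + 0.842)² · (1.4² + 2.2²/1.5) / 0.9²
   = 7.8512 · (1.96 + 3.2267) / 0.81
   = 7.8512 · 5.1867 / 0.81
   = 50.27
Round up → n₁ = 51; n₂ = r·n₁ = 1.5 × 51 = 77.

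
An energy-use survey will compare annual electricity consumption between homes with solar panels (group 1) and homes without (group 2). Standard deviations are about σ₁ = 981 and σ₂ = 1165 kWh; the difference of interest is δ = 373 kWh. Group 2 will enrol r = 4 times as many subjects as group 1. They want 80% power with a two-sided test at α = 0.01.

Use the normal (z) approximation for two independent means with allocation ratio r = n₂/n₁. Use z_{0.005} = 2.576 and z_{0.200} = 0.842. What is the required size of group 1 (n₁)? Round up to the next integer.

n₁ = 110

n₁ = (z_{α/2} + z_β)² · (σ₁² + σ₂²/r) / δ²
   = (2.576 + 0.842)² · (981² + 1165²/4) / 373²
   = 11.6827 · (962361 + 339306.2) / 139129
   = 11.6827 · 1301667.2 / 139129
   = 109.30
Round up → n₁ = 110; n₂ = r·n₁ = 4 × 110 = 440.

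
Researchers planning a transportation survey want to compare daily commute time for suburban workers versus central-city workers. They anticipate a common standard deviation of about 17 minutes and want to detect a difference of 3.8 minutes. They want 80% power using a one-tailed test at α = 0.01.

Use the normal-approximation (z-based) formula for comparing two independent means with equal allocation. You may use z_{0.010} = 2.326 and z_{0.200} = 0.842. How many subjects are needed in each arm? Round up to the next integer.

n = 402 per group

n = (z_α + z_β)² · (σ₁² + σ₂²) / δ²
  = (2.326 + 0.842)² · (2·17² = 578) / 3.8²
  = 10.0362 · 578 / 14.44
  = 401.73
Round up → n = 402 per group.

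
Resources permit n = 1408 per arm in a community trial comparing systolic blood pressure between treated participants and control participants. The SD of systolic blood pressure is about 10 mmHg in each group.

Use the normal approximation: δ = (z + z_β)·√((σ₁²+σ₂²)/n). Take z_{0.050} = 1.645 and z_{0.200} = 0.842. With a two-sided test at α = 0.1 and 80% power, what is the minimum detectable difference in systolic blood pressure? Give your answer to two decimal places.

Minimum detectable difference ≈ 0.94 mmHg

δ = (z_{α/2} + z_β) · √((σ₁²+σ₂²)/n)
  = (1.645 + 0.842) · √(200/1408)
  = 2.487 · √0.14205
  = 2.487 · 0.3769
  = 0.9373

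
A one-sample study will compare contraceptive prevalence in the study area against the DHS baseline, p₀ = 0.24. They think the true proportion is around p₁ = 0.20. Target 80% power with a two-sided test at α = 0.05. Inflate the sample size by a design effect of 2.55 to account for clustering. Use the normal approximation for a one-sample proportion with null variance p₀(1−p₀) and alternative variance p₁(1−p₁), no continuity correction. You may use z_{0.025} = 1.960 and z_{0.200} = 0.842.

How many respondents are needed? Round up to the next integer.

n = 2197

n = [z_{α/2}·√(p₀q₀) + z_β·√(p₁q₁)]² / (p₁ − p₀)²
  = [1.960·√(0.24·0.76) + 0.842·√(0.20·0.80)]² / (-0.04)²
  = [1.960·0.4271 + 0.842·0.4000]² / 0.0016
  = [1.1739]² / 0.0016
  = 861.25
Design effect: 2.55 × 861.25 = 2196.19.
Round up → n = 2197.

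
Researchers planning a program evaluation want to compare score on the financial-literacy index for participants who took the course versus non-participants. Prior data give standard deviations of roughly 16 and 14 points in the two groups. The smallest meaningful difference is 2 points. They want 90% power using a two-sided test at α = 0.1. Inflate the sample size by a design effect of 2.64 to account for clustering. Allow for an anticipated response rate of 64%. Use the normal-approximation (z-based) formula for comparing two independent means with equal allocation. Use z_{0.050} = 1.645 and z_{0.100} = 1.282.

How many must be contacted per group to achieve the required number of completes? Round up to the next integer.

n = (z_{α/2} + z_β)² · (σ₁² + σ₂²) / δ²
  = (1.645 + 1.282)² · (16² + 14² = 452) / 2²
  = 8.5673 · 452 / 4
  = 968.11
Design effect: 2.64 × 968.11 = 2555.81.
Adjust for 64% response: 2555.81 / 0.64 = 3993.45.
Round up → n = 3994 per group.

n = 3994 per group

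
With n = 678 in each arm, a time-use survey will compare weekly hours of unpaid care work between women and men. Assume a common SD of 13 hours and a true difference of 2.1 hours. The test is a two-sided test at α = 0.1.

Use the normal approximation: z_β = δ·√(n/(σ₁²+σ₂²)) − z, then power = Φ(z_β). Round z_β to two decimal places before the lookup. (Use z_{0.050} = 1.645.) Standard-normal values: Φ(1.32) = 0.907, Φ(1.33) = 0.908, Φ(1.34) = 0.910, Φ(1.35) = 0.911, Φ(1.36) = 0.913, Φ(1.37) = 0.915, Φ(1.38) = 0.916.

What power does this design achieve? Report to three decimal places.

z_β = δ·√(n/(σ₁²+σ₂²)) − z_{α/2}
    = 2.1 · √(678/338) − 1.645
    = 2.1 · 1.41630 − 1.645
    = 2.9742 − 1.645 = 1.3292 → 1.33
Power = Φ(1.33) = 0.908.

Power ≈ 0.908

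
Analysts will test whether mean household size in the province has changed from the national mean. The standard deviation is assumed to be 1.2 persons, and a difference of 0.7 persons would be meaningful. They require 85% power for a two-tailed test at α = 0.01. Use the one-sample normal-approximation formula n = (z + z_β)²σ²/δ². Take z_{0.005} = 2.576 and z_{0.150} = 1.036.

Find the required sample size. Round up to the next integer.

n = 39

n = (z_{α/2} + z_β)² · σ² / δ²
  = (2.576 + 1.036)² · 1.2² / 0.7²
  = 13.0465 · 1.44 / 0.49
  = 38.34
Round up → n = 39.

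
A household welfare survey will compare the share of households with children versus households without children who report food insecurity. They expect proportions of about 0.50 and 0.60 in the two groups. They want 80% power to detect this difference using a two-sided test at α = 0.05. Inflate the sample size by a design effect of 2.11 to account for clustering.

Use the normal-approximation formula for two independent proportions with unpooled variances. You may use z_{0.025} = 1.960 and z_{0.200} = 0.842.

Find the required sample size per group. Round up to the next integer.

n = (z_{α/2} + z_β)² · [p₁(1−p₁) + p₂(1−p₂)] / (p₁ − p₂)²
  = (1.960 + 0.842)² · (0.50·0.50 + 0.60·0.40) / (-0.10)²
  = (2.802)² · (0.2500 + 0.2400) / 0.0100
  = 7.8512 · 0.4900 / 0.0100
  = 384.71
Design effect: 2.11 × 384.71 = 811.74.
Round up → n = 812 per group.

n = 812 per group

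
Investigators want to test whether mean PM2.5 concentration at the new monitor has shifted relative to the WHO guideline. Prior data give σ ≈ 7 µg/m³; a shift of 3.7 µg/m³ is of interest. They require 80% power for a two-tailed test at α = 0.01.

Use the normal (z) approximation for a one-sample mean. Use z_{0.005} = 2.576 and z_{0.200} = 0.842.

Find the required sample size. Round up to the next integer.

n = (z_{α/2} + z_β)² · σ² / δ²
  = (2.576 + 0.842)² · 7² / 3.7²
  = 11.6827 · 49 / 13.69
  = 41.82
Round up → n = 42.

n = 42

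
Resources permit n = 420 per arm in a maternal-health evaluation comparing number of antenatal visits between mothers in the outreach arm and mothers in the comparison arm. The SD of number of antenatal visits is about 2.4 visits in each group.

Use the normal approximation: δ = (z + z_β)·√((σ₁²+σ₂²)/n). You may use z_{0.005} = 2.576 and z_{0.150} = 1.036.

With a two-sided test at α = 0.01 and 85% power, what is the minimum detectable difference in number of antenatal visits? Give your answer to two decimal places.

δ = (z_{α/2} + z_β) · √((σ₁²+σ₂²)/n)
  = (2.576 + 1.036) · √(11.52/420)
  = 3.612 · √0.02743
  = 3.612 · 0.1656
  = 0.5982

Minimum detectable difference ≈ 0.60 visits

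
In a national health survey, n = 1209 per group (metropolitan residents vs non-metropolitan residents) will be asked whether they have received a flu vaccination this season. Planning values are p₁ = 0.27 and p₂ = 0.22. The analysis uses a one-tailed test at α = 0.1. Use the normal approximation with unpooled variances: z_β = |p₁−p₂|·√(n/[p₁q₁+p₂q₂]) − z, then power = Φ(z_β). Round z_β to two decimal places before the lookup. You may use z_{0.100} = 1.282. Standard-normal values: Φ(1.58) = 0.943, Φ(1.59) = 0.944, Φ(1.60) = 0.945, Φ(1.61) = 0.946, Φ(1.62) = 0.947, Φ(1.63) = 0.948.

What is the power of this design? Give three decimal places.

Power ≈ 0.943

z_β = |p₁−p₂|·√(n/[p₁q₁+p₂q₂]) − z_α
    = 0.05 · √(1209/0.3687) − 1.282
    = 0.05 · 57.2633 − 1.282
    = 2.8632 − 1.282 = 1.5812 → 1.58
Power = Φ(1.58) = 0.943.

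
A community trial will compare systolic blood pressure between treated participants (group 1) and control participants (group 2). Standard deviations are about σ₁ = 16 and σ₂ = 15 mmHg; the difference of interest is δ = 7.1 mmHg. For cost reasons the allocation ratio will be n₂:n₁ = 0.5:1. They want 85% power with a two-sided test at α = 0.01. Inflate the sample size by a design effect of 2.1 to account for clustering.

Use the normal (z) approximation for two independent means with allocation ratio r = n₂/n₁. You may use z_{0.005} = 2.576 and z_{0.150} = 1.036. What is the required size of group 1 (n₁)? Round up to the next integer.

n₁ = 384

n₁ = (z_{α/2} + z_β)² · (σ₁² + σ₂²/r) / δ²
   = (2.576 + 1.036)² · (16² + 15²/0.5) / 7.1²
   = 13.0465 · (256 + 450) / 50.41
   = 13.0465 · 706 / 50.41
   = 182.72
Design effect: 2.1 × 182.72 = 383.71.
Round up → n₁ = 384; n₂ = r·n₁ = 0.5 × 384 = 192.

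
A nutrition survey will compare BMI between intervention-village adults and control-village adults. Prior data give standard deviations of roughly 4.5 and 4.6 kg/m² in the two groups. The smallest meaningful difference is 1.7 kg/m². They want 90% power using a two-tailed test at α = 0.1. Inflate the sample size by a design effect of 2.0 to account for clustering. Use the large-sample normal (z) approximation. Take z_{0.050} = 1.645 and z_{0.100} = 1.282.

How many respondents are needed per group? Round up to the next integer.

n = 246 per group

n = (z_{α/2} + z_β)² · (σ₁² + σ₂²) / δ²
  = (1.645 + 1.282)² · (4.5² + 4.6² = 41.41) / 1.7²
  = 8.5673 · 41.41 / 2.89
  = 122.76
Design effect: 2.0 × 122.76 = 245.52.
Round up → n = 246 per group.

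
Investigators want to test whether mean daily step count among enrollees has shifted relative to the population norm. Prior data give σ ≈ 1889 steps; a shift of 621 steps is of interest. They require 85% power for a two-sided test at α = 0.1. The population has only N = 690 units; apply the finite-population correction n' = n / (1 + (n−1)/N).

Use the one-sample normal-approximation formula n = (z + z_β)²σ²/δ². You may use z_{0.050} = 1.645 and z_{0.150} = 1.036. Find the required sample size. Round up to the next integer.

n = (z_{α/2} + z_β)² · σ² / δ²
  = (1.645 + 1.036)² · 1889² / 621²
  = 7.1878 · 3568321 / 385641
  = 66.51
Finite-population correction (N = 690): 66.51 / (1 + (66.51 − 1)/690) = 60.74.
Round up → n = 61.

n = 61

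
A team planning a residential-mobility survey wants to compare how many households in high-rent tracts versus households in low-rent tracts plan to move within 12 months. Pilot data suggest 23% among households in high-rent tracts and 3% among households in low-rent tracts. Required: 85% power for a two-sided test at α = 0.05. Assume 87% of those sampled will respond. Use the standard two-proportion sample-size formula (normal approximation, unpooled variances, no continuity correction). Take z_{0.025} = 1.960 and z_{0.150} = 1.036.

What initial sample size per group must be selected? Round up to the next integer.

n = 54 per group

n = (z_{α/2} + z_β)² · [p₁(1−p₁) + p₂(1−p₂)] / (p₁ − p₂)²
  = (1.960 + 1.036)² · (0.23·0.77 + 0.03·0.97) / (0.20)²
  = (2.996)² · (0.1771 + 0.0291) / 0.0400
  = 8.9760 · 0.2062 / 0.0400
  = 46.27
Adjust for 87% response: 46.27 / 0.87 = 53.19.
Round up → n = 54 per group.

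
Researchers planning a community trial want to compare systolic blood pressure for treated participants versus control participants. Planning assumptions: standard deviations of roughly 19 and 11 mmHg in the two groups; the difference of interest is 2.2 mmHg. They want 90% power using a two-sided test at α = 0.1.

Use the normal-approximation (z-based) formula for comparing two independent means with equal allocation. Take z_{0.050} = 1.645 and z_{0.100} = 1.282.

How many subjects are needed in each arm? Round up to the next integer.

n = 854 per group

n = (z_{α/2} + z_β)² · (σ₁² + σ₂²) / δ²
  = (1.645 + 1.282)² · (19² + 11² = 482) / 2.2²
  = 8.5673 · 482 / 4.84
  = 853.19
Round up → n = 854 per group.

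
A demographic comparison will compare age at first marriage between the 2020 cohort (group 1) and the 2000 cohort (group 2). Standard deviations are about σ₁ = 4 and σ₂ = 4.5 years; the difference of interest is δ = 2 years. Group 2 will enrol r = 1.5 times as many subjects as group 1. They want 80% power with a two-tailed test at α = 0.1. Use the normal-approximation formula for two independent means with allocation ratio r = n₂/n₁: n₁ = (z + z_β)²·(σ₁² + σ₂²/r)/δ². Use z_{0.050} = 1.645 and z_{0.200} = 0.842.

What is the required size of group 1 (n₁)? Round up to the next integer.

n₁ = (z_{α/2} + z_β)² · (σ₁² + σ₂²/r) / δ²
   = (1.645 + 0.842)² · (4² + 4.5²/1.5) / 2²
   = 6.1852 · (16 + 13.5) / 4
   = 6.1852 · 29.5 / 4
   = 45.62
Round up → n₁ = 46; n₂ = r·n₁ = 1.5 × 46 = 69.

n₁ = 46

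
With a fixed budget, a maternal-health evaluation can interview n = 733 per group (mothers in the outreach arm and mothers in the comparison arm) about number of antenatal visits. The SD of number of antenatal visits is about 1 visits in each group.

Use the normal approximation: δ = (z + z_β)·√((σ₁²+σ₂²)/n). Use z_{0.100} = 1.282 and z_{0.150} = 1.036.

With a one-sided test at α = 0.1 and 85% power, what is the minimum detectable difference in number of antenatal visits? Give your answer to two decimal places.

Minimum detectable difference ≈ 0.12 visits

δ = (z_α + z_β) · √((σ₁²+σ₂²)/n)
  = (1.282 + 1.036) · √(2/733)
  = 2.318 · √0.00273
  = 2.318 · 0.0522
  = 0.1211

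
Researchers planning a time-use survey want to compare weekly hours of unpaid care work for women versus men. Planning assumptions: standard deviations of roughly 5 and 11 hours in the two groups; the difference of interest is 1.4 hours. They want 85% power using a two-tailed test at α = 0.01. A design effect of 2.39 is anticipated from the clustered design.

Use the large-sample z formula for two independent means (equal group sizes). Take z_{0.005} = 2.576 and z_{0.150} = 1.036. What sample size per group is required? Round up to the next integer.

n = (z_{α/2} + z_β)² · (σ₁² + σ₂²) / δ²
  = (2.576 + 1.036)² · (5² + 11² = 146) / 1.4²
  = 13.0465 · 146 / 1.96
  = 971.83
Design effect: 2.39 × 971.83 = 2322.68.
Round up → n = 2323 per group.

n = 2323 per group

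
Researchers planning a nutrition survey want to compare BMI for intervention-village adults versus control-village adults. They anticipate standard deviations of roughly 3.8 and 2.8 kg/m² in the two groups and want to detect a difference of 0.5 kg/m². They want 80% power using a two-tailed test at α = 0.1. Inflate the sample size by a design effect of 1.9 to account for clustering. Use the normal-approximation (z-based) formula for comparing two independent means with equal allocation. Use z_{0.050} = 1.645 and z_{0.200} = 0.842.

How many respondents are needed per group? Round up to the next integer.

n = 1048 per group

n = (z_{α/2} + z_β)² · (σ₁² + σ₂²) / δ²
  = (1.645 + 0.842)² · (3.8² + 2.8² = 22.28) / 0.5²
  = 6.1852 · 22.28 / 0.25
  = 551.22
Design effect: 1.9 × 551.22 = 1047.32.
Round up → n = 1048 per group.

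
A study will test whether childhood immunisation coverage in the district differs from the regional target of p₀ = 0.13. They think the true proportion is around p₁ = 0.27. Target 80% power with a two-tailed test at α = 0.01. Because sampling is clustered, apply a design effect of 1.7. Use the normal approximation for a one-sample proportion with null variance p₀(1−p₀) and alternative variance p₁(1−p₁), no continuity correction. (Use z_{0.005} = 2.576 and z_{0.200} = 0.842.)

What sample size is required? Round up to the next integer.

n = [z_{α/2}·√(p₀q₀) + z_β·√(p₁q₁)]² / (p₁ − p₀)²
  = [2.576·√(0.13·0.87) + 0.842·√(0.27·0.73)]² / (0.14)²
  = [2.576·0.3363 + 0.842·0.4440]² / 0.0196
  = [1.2401]² / 0.0196
  = 78.47
Design effect: 1.7 × 78.47 = 133.39.
Round up → n = 134.

n = 134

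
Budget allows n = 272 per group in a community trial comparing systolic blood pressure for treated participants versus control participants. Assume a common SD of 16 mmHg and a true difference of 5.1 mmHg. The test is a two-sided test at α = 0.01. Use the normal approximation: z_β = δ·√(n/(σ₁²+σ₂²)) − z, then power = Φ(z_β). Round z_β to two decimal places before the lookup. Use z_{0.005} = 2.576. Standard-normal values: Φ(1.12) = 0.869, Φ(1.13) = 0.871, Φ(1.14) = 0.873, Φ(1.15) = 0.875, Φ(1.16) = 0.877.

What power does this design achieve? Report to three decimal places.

z_β = δ·√(n/(σ₁²+σ₂²)) − z_{α/2}
    = 5.1 · √(272/512) − 2.576
    = 5.1 · 0.72887 − 2.576
    = 3.7172 − 2.576 = 1.1412 → 1.14
Power = Φ(1.14) = 0.873.

Power ≈ 0.873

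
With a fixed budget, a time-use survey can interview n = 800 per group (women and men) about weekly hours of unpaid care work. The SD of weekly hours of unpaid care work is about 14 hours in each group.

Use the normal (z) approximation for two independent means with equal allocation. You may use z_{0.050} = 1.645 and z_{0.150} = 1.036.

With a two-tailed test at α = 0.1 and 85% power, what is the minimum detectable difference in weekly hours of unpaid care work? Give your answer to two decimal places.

δ = (z_{α/2} + z_β) · √((σ₁²+σ₂²)/n)
  = (1.645 + 1.036) · √(392/800)
  = 2.681 · √0.49
  = 2.681 · 0.7000
  = 1.8767

Minimum detectable difference ≈ 1.88 hours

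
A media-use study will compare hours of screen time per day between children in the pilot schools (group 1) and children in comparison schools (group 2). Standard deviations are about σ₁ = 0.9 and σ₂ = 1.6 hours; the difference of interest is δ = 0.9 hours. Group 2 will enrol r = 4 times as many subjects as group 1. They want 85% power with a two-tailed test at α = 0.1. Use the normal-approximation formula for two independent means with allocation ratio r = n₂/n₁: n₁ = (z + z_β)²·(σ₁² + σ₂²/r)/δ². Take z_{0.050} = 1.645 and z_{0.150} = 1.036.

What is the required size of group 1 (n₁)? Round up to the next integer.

n₁ = 13

n₁ = (z_{α/2} + z_β)² · (σ₁² + σ₂²/r) / δ²
   = (1.645 + 1.036)² · (0.9² + 1.6²/4) / 0.9²
   = 7.1878 · (0.81 + 0.64) / 0.81
   = 7.1878 · 1.45 / 0.81
   = 12.87
Round up → n₁ = 13; n₂ = r·n₁ = 4 × 13 = 52.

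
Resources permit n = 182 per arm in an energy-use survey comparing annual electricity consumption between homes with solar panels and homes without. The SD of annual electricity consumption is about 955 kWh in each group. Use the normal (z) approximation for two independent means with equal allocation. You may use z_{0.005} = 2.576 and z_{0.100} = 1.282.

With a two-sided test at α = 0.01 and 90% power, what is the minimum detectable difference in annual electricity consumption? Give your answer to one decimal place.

Minimum detectable difference ≈ 386.2 kWh

δ = (z_{α/2} + z_β) · √((σ₁²+σ₂²)/n)
  = (2.576 + 1.282) · √(1824050/182)
  = 3.858 · √10022.3
  = 3.858 · 100.1112
  = 386.2290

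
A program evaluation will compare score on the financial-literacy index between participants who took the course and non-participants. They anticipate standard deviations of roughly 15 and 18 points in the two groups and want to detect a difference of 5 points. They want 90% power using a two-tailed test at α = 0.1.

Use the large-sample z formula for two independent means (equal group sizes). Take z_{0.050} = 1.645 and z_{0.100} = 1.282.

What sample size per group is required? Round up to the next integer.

n = (z_{α/2} + z_β)² · (σ₁² + σ₂²) / δ²
  = (1.645 + 1.282)² · (15² + 18² = 549) / 5²
  = 8.5673 · 549 / 25
  = 188.14
Round up → n = 189 per group.

n = 189 per group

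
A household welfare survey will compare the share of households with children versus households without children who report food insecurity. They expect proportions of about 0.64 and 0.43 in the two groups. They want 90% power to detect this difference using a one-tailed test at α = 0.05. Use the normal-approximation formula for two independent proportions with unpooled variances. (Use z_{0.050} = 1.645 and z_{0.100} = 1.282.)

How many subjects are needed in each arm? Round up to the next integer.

n = (z_α + z_β)² · [p₁(1−p₁) + p₂(1−p₂)] / (p₁ − p₂)²
  = (1.645 + 1.282)² · (0.64·0.36 + 0.43·0.57) / (0.21)²
  = (2.927)² · (0.2304 + 0.2451) / 0.0441
  = 8.5673 · 0.4755 / 0.0441
  = 92.38
Round up → n = 93 per group.

n = 93 per group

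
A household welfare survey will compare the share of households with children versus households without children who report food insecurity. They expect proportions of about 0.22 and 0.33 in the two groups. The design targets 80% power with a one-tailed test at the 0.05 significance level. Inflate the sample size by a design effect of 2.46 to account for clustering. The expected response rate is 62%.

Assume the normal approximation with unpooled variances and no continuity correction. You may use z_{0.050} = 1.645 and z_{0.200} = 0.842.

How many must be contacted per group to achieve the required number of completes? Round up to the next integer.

n = 797 per group

n = (z_α + z_β)² · [p₁(1−p₁) + p₂(1−p₂)] / (p₁ − p₂)²
  = (1.645 + 0.842)² · (0.22·0.78 + 0.33·0.67) / (-0.11)²
  = (2.487)² · (0.1716 + 0.2211) / 0.0121
  = 6.1852 · 0.3927 / 0.0121
  = 200.74
Design effect: 2.46 × 200.74 = 493.81.
Adjust for 62% response: 493.81 / 0.62 = 796.47.
Round up → n = 797 per group.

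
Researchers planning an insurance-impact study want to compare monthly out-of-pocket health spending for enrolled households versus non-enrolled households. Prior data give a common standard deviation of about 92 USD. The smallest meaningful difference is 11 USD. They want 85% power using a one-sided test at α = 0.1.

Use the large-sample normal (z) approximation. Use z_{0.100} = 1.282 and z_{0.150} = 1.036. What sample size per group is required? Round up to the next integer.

n = (z_α + z_β)² · (σ₁² + σ₂²) / δ²
  = (1.282 + 1.036)² · (2·92² = 16928) / 11²
  = 5.3731 · 16928 / 121
  = 751.70
Round up → n = 752 per group.

n = 752 per group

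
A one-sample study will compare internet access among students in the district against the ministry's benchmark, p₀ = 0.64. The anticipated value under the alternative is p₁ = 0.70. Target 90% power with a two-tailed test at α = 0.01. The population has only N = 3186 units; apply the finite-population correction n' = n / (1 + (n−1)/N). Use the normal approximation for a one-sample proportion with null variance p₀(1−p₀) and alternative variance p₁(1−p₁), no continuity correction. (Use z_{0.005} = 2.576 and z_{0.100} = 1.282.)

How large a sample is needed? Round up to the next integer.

n = [z_{α/2}·√(p₀q₀) + z_β·√(p₁q₁)]² / (p₁ − p₀)²
  = [2.576·√(0.64·0.36) + 1.282·√(0.70·0.30)]² / (0.06)²
  = [2.576·0.4800 + 1.282·0.4583]² / 0.0036
  = [1.8240]² / 0.0036
  = 924.13
Finite-population correction (N = 3186): 924.13 / (1 + (924.13 − 1)/3186) = 716.52.
Round up → n = 717.

n = 717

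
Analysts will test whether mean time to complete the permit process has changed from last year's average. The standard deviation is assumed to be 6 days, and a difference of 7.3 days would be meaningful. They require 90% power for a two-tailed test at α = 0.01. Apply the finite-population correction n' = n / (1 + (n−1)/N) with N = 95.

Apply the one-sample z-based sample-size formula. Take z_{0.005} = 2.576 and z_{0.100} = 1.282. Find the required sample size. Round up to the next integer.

n = (z_{α/2} + z_β)² · σ² / δ²
  = (2.576 + 1.282)² · 6² / 7.3²
  = 14.8842 · 36 / 53.29
  = 10.05
Finite-population correction (N = 95): 10.05 / (1 + (10.05 − 1)/95) = 9.18.
Round up → n = 10.

n = 10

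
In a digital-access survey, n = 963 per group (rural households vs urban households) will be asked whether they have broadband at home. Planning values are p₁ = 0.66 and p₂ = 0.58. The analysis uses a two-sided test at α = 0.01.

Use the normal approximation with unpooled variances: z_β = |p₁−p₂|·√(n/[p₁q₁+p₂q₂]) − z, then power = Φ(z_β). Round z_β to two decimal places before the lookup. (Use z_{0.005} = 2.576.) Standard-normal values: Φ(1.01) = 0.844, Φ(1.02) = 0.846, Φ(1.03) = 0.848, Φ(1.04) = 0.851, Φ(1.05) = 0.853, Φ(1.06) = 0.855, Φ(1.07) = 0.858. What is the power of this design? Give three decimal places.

z_β = |p₁−p₂|·√(n/[p₁q₁+p₂q₂]) − z_{α/2}
    = 0.08 · √(963/0.4680) − 2.576
    = 0.08 · 45.3618 − 2.576
    = 3.6289 − 2.576 = 1.0529 → 1.05
Power = Φ(1.05) = 0.853.

Power ≈ 0.853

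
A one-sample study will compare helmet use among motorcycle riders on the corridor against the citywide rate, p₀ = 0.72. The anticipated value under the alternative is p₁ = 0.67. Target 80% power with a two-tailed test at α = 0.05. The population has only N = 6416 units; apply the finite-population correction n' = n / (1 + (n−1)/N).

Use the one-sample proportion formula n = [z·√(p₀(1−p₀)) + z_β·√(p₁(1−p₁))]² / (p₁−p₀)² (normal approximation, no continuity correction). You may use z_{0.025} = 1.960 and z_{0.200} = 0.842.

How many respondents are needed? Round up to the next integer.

n = 592

n = [z_{α/2}·√(p₀q₀) + z_β·√(p₁q₁)]² / (p₁ − p₀)²
  = [1.960·√(0.72·0.28) + 0.842·√(0.67·0.33)]² / (-0.05)²
  = [1.960·0.4490 + 0.842·0.4702]² / 0.0025
  = [1.2760]² / 0.0025
  = 651.23
Finite-population correction (N = 6416): 651.23 / (1 + (651.23 − 1)/6416) = 591.30.
Round up → n = 592.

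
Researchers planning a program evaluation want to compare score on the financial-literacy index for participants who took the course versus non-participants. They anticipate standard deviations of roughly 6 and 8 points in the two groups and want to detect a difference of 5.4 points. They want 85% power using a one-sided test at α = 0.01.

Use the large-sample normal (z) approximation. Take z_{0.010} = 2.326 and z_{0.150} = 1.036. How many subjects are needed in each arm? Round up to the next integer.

n = 39 per group

n = (z_α + z_β)² · (σ₁² + σ₂²) / δ²
  = (2.326 + 1.036)² · (6² + 8² = 100) / 5.4²
  = 11.3030 · 100 / 29.16
  = 38.76
Round up → n = 39 per group.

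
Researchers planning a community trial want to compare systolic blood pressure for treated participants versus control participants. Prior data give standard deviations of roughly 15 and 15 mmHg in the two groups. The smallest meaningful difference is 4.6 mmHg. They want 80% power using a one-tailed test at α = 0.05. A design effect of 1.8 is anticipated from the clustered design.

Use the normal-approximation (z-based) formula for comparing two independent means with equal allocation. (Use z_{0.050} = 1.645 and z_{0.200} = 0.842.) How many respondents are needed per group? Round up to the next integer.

n = 237 per group

n = (z_α + z_β)² · (σ₁² + σ₂²) / δ²
  = (1.645 + 0.842)² · (15² + 15² = 450) / 4.6²
  = 6.1852 · 450 / 21.16
  = 131.54
Design effect: 1.8 × 131.54 = 236.77.
Round up → n = 237 per group.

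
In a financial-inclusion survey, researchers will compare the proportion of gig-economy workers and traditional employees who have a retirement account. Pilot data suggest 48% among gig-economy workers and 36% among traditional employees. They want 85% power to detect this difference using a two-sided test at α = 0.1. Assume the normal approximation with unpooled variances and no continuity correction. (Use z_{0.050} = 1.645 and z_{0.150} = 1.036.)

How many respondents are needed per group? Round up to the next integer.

n = (z_{α/2} + z_β)² · [p₁(1−p₁) + p₂(1−p₂)] / (p₁ − p₂)²
  = (1.645 + 1.036)² · (0.48·0.52 + 0.36·0.64) / (0.12)²
  = (2.681)² · (0.2496 + 0.2304) / 0.0144
  = 7.1878 · 0.4800 / 0.0144
  = 239.59
Round up → n = 240 per group.

n = 240 per group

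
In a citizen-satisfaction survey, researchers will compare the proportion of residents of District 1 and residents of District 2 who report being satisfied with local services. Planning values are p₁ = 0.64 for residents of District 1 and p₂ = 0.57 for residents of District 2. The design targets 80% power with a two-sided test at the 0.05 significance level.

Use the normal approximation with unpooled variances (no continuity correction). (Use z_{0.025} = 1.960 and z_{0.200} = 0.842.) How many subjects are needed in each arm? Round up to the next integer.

n = 762 per group

n = (z_{α/2} + z_β)² · [p₁(1−p₁) + p₂(1−p₂)] / (p₁ − p₂)²
  = (1.960 + 0.842)² · (0.64·0.36 + 0.57·0.43) / (0.07)²
  = (2.802)² · (0.2304 + 0.2451) / 0.0049
  = 7.8512 · 0.4755 / 0.0049
  = 761.89
Round up → n = 762 per group.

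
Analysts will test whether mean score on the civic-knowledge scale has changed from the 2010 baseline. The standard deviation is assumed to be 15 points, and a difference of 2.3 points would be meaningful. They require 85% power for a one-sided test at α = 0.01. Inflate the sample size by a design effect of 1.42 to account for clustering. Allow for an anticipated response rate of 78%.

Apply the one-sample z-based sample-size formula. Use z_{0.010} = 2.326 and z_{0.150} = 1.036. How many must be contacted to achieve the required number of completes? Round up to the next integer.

n = (z_α + z_β)² · σ² / δ²
  = (2.326 + 1.036)² · 15² / 2.3²
  = 11.3030 · 225 / 5.29
  = 480.75
Design effect: 1.42 × 480.75 = 682.67.
Adjust for 78% response: 682.67 / 0.78 = 875.22.
Round up → n = 876.

n = 876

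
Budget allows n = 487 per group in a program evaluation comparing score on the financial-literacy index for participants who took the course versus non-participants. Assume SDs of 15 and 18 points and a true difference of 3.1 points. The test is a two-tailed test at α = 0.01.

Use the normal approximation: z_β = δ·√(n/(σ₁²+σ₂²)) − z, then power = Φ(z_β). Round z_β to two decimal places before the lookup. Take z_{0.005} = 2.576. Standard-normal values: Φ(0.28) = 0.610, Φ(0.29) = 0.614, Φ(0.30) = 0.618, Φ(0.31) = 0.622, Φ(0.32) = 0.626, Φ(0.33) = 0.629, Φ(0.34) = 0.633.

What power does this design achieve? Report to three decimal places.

z_β = δ·√(n/(σ₁²+σ₂²)) − z_{α/2}
    = 3.1 · √(487/549) − 2.576
    = 3.1 · 0.94184 − 2.576
    = 2.9197 − 2.576 = 0.3437 → 0.34
Power = Φ(0.34) = 0.633.

Power ≈ 0.633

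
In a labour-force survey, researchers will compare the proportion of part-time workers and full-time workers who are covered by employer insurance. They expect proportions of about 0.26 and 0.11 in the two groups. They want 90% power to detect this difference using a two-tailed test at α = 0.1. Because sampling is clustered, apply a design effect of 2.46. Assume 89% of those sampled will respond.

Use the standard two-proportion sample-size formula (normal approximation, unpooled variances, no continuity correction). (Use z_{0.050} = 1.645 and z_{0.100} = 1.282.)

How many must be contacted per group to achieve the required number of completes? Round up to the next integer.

n = (z_{α/2} + z_β)² · [p₁(1−p₁) + p₂(1−p₂)] / (p₁ − p₂)²
  = (1.645 + 1.282)² · (0.26·0.74 + 0.11·0.89) / (0.15)²
  = (2.927)² · (0.1924 + 0.0979) / 0.0225
  = 8.5673 · 0.2903 / 0.0225
  = 110.54
Design effect: 2.46 × 110.54 = 271.92.
Adjust for 89% response: 271.92 / 0.89 = 305.53.
Round up → n = 306 per group.

n = 306 per group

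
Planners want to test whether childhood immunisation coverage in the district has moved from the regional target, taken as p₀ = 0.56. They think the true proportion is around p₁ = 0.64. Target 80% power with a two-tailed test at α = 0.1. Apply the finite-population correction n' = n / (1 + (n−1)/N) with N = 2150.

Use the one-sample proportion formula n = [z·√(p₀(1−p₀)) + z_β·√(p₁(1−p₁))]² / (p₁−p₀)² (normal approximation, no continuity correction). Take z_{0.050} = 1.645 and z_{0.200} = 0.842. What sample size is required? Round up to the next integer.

n = [z_{α/2}·√(p₀q₀) + z_β·√(p₁q₁)]² / (p₁ − p₀)²
  = [1.645·√(0.56·0.44) + 0.842·√(0.64·0.36)]² / (0.08)²
  = [1.645·0.4964 + 0.842·0.4800]² / 0.0064
  = [1.2207]² / 0.0064
  = 232.84
Finite-population correction (N = 2150): 232.84 / (1 + (232.84 − 1)/2150) = 210.17.
Round up → n = 211.

n = 211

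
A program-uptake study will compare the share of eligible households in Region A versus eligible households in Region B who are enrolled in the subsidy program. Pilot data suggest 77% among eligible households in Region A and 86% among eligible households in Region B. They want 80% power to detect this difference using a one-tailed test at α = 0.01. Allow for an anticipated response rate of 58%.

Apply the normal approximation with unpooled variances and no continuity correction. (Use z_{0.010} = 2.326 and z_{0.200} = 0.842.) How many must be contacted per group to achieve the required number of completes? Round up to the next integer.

n = 636 per group

n = (z_α + z_β)² · [p₁(1−p₁) + p₂(1−p₂)] / (p₁ − p₂)²
  = (2.326 + 0.842)² · (0.77·0.23 + 0.86·0.14) / (-0.09)²
  = (3.168)² · (0.1771 + 0.1204) / 0.0081
  = 10.0362 · 0.2975 / 0.0081
  = 368.61
Adjust for 58% response: 368.61 / 0.58 = 635.54.
Round up → n = 636 per group.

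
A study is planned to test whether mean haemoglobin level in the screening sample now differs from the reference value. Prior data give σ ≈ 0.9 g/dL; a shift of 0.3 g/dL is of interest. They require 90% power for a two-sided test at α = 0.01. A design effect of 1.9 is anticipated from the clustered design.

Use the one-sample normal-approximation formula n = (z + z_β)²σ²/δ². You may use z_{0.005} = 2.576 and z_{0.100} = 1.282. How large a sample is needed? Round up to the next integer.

n = 255

n = (z_{α/2} + z_β)² · σ² / δ²
  = (2.576 + 1.282)² · 0.9² / 0.3²
  = 14.8842 · 0.81 / 0.09
  = 133.96
Design effect: 1.9 × 133.96 = 254.52.
Round up → n = 255.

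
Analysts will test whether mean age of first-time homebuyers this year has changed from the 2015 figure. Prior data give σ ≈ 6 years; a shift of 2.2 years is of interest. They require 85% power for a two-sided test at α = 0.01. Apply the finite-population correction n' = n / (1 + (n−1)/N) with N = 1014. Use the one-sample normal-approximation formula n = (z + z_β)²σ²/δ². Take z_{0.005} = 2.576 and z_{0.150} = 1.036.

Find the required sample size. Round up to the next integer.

n = 89

n = (z_{α/2} + z_β)² · σ² / δ²
  = (2.576 + 1.036)² · 6² / 2.2²
  = 13.0465 · 36 / 4.84
  = 97.04
Finite-population correction (N = 1014): 97.04 / (1 + (97.04 − 1)/1014) = 88.64.
Round up → n = 89.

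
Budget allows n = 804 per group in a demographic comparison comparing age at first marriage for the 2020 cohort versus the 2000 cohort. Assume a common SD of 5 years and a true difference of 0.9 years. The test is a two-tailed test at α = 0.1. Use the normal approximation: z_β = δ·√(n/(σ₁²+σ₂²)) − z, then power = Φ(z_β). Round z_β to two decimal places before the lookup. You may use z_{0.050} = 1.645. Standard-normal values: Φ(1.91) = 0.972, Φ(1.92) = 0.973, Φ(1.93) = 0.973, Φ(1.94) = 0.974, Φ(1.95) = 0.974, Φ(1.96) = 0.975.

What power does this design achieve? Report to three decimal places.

Power ≈ 0.975

z_β = δ·√(n/(σ₁²+σ₂²)) − z_{α/2}
    = 0.9 · √(804/50) − 1.645
    = 0.9 · 4.00999 − 1.645
    = 3.6090 − 1.645 = 1.9640 → 1.96
Power = Φ(1.96) = 0.975.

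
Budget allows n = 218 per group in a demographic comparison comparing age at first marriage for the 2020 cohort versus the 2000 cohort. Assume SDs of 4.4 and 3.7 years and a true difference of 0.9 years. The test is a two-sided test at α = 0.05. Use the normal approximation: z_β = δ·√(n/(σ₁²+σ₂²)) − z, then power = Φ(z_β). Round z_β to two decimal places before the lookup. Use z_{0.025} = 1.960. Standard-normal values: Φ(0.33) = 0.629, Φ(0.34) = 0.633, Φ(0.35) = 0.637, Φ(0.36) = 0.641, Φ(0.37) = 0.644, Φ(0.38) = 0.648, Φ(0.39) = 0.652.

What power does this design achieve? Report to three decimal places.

Power ≈ 0.637

z_β = δ·√(n/(σ₁²+σ₂²)) − z_{α/2}
    = 0.9 · √(218/33.05) − 1.960
    = 0.9 · 2.56828 − 1.960
    = 2.3115 − 1.960 = 0.3515 → 0.35
Power = Φ(0.35) = 0.637.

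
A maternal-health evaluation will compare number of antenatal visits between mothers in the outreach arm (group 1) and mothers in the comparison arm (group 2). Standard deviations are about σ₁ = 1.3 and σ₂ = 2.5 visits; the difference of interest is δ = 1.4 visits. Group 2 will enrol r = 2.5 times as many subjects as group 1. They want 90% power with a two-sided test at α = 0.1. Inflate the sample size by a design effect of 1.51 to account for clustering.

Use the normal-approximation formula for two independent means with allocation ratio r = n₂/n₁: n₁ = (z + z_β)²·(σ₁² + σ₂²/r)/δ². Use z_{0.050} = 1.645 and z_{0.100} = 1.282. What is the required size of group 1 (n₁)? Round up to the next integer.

n₁ = (z_{α/2} + z_β)² · (σ₁² + σ₂²/r) / δ²
   = (1.645 + 1.282)² · (1.3² + 2.5²/2.5) / 1.4²
   = 8.5673 · (1.69 + 2.5) / 1.96
   = 8.5673 · 4.19 / 1.96
   = 18.31
Design effect: 1.51 × 18.31 = 27.66.
Round up → n₁ = 28; n₂ = r·n₁ = 2.5 × 28 = 70.

n₁ = 28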